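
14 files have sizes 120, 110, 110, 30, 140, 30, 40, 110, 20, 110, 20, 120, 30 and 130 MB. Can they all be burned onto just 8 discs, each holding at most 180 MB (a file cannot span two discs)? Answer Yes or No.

Yes

A valid assignment using 8 discs:
  disc 1: 140 + 40 = 180
  disc 2: 130 + 30 + 20 = 180
  disc 3: 120 + 30 + 30 = 180
  disc 4: 120 + 20 = 140
  disc 5: 110 = 110
  disc 6: 110 = 110
  disc 7: 110 = 110
  disc 8: 110 = 110
Every load is within 180 MB, so 8 discs suffice.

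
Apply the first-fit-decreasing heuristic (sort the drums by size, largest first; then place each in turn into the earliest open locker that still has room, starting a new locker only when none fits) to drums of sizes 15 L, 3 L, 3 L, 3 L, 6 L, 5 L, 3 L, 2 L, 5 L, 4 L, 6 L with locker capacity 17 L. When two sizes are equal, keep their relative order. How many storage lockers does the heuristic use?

4

Sorted descending: 15, 6, 6, 5, 5, 4, 3, 3, 3, 3, 2.
  15 → locker 1 (new)  [load 15/17]
  6 → locker 2 (new)  [load 6/17]
  6 → locker 2  [load 12/17]
  5 → locker 2  [load 17/17]
  5 → locker 3 (new)  [load 5/17]
  4 → locker 3  [load 9/17]
  3 → locker 3  [load 12/17]
  3 → locker 3  [load 15/17]
  3 → locker 4 (new)  [load 3/17]
  3 → locker 4  [load 6/17]
  2 → locker 1  [load 17/17]
4 storage lockers opened.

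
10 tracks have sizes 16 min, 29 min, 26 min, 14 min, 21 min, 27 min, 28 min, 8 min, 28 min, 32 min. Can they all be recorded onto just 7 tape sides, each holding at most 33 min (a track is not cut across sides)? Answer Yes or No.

No

Total = 229 min; ⌈229/33⌉ = 7.
The bound of 7 does not rule out 7, but exhaustive search shows no assignment into 7 tape sides of capacity 33 min exists — the minimum is 8.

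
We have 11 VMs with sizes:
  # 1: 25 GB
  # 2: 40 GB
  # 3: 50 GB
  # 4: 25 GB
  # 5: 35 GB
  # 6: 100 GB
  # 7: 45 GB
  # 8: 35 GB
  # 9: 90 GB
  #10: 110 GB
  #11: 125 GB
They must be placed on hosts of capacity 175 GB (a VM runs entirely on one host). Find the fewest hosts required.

4

Total = 125 + 110 + 100 + 90 + 50 + 45 + 40 + 35 + 35 + 25 + 25 = 680 GB.
Lower bound: ⌈680/175⌉ = 4 hosts.
A packing using 4 hosts:
  host 1: 125 + 50 = 175
  host 2: 110 + 45 = 155
  host 3: 100 + 40 + 35 = 175
  host 4: 90 + 35 + 25 + 25 = 175
This matches the lower bound, so 4 is optimal.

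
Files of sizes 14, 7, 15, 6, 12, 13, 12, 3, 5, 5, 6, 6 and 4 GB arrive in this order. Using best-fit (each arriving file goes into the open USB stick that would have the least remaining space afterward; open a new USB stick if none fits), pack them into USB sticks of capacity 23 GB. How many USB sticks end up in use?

  14 → USB stick 1 (new)  [load 14/23]
  7 → USB stick 1  [load 21/23]
  15 → USB stick 2 (new)  [load 15/23]
  6 → USB stick 2  [load 21/23]
  12 → USB stick 3 (new)  [load 12/23]
  13 → USB stick 4 (new)  [load 13/23]
  12 → USB stick 5 (new)  [load 12/23]
  3 → USB stick 4  [load 16/23]
  5 → USB stick 4  [load 21/23]
  5 → USB stick 3  [load 17/23]
  6 → USB stick 3  [load 23/23]
  6 → USB stick 5  [load 18/23]
  4 → USB stick 5  [load 22/23]
5 USB sticks opened.

5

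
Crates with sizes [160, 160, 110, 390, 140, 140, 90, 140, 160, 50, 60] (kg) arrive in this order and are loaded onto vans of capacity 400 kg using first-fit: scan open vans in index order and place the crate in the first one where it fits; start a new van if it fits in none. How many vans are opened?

  160 → van 1 (new)  [load 160/400]
  160 → van 1  [load 320/400]
  110 → van 2 (new)  [load 110/400]
  390 → van 3 (new)  [load 390/400]
  140 → van 2  [load 250/400]
  140 → van 2  [load 390/400]
  90 → van 4 (new)  [load 90/400]
  140 → van 4  [load 230/400]
  160 → van 4  [load 390/400]
  50 → van 1  [load 370/400]
  60 → van 5 (new)  [load 60/400]
5 vans opened.

5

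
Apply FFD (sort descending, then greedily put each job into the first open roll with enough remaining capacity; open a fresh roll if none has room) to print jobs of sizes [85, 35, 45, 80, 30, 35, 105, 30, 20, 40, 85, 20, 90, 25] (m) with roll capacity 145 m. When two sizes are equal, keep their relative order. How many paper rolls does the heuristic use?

6

Sorted descending: 105, 90, 85, 85, 80, 45, 40, 35, 35, 30, 30, 25, 20, 20.
  105 → roll 1 (new)  [load 105/145]
  90 → roll 2 (new)  [load 90/145]
  85 → roll 3 (new)  [load 85/145]
  85 → roll 4 (new)  [load 85/145]
  80 → roll 5 (new)  [load 80/145]
  45 → roll 2  [load 135/145]
  40 → roll 1  [load 145/145]
  35 → roll 3  [load 120/145]
  35 → roll 4  [load 120/145]
  30 → roll 5  [load 110/145]
  30 → roll 5  [load 140/145]
  25 → roll 3  [load 145/145]
  20 → roll 4  [load 140/145]
  20 → roll 6 (new)  [load 20/145]
6 paper rolls opened.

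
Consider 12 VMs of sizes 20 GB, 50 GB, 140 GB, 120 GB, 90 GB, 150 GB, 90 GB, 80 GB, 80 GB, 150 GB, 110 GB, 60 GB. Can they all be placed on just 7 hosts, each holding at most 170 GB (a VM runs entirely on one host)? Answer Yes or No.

Yes

A valid assignment using 7 hosts:
  host 1: 150 + 20 = 170
  host 2: 150 = 150
  host 3: 140 = 140
  host 4: 120 + 50 = 170
  host 5: 110 + 60 = 170
  host 6: 90 + 80 = 170
  host 7: 90 + 80 = 170
Every load is within 170 GB, so 7 hosts suffice.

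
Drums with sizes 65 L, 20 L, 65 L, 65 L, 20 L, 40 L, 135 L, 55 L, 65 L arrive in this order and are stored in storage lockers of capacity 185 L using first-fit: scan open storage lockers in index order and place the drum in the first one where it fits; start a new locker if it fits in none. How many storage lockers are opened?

4

  65 → locker 1 (new)  [load 65/185]
  20 → locker 1  [load 85/185]
  65 → locker 1  [load 150/185]
  65 → locker 2 (new)  [load 65/185]
  20 → locker 1  [load 170/185]
  40 → locker 2  [load 105/185]
  135 → locker 3 (new)  [load 135/185]
  55 → locker 2  [load 160/185]
  65 → locker 4 (new)  [load 65/185]
4 storage lockers opened.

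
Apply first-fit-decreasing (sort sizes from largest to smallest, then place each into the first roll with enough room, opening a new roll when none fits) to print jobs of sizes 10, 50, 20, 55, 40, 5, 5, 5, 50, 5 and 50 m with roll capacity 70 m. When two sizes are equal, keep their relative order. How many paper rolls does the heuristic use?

Sorted descending: 55, 50, 50, 50, 40, 20, 10, 5, 5, 5, 5.
  55 → roll 1 (new)  [load 55/70]
  50 → roll 2 (new)  [load 50/70]
  50 → roll 3 (new)  [load 50/70]
  50 → roll 4 (new)  [load 50/70]
  40 → roll 5 (new)  [load 40/70]
  20 → roll 2  [load 70/70]
  10 → roll 1  [load 65/70]
  5 → roll 1  [load 70/70]
  5 → roll 3  [load 55/70]
  5 → roll 3  [load 60/70]
  5 → roll 3  [load 65/70]
5 paper rolls opened.

5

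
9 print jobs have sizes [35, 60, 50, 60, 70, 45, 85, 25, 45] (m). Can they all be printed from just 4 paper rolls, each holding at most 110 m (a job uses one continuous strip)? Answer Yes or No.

Total = 475 m; ⌈475/110⌉ = 5.
At least 5 paper rolls are required, but only 4 are allowed.

No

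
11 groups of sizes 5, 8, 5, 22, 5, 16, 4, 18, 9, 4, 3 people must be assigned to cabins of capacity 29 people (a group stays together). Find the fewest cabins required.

4

Total = 22 + 18 + 16 + 9 + 8 + 5 + 5 + 5 + 4 + 4 + 3 = 99 people.
Lower bound: ⌈99/29⌉ = 4 cabins.
A packing using 4 cabins:
  cabin 1: 22 + 5 = 27
  cabin 2: 18 + 9 = 27
  cabin 3: 16 + 8 + 5 = 29
  cabin 4: 5 + 4 + 4 + 3 = 16
This matches the lower bound, so 4 is optimal.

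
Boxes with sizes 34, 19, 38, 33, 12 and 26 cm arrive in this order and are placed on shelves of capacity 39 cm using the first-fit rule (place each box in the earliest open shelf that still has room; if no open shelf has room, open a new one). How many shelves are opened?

  34 → shelf 1 (new)  [load 34/39]
  19 → shelf 2 (new)  [load 19/39]
  38 → shelf 3 (new)  [load 38/39]
  33 → shelf 4 (new)  [load 33/39]
  12 → shelf 2  [load 31/39]
  26 → shelf 5 (new)  [load 26/39]
5 shelves opened.

5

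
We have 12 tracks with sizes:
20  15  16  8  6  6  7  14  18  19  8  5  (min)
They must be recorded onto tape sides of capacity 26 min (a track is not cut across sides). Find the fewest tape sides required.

6

Total = 20 + 19 + 18 + 16 + 15 + 14 + 8 + 8 + 7 + 6 + 6 + 5 = 142 min.
Lower bound: ⌈142/26⌉ = 6 tape sides.
A packing using 6 tape sides:
  side 1: 20 + 6 = 26
  side 2: 19 + 7 = 26
  side 3: 18 + 8 = 26
  side 4: 16 + 8 = 24
  side 5: 15 + 6 + 5 = 26
  side 6: 14 = 14
This matches the lower bound, so 6 is optimal.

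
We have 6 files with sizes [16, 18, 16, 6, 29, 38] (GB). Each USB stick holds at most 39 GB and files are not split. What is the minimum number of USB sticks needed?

4

Total = 38 + 29 + 18 + 16 + 16 + 6 = 123 GB.
Lower bound: ⌈123/39⌉ = 4 USB sticks.
A packing using 4 USB sticks:
  USB stick 1: 38 = 38
  USB stick 2: 29 + 6 = 35
  USB stick 3: 18 + 16 = 34
  USB stick 4: 16 = 16
This matches the lower bound, so 4 is optimal.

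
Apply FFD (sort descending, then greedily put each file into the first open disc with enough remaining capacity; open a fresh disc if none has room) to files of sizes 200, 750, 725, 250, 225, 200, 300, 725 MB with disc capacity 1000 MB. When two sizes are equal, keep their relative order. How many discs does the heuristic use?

4

Sorted descending: 750, 725, 725, 300, 250, 225, 200, 200.
  750 → disc 1 (new)  [load 750/1000]
  725 → disc 2 (new)  [load 725/1000]
  725 → disc 3 (new)  [load 725/1000]
  300 → disc 4 (new)  [load 300/1000]
  250 → disc 1  [load 1000/1000]
  225 → disc 2  [load 950/1000]
  200 → disc 3  [load 925/1000]
  200 → disc 4  [load 500/1000]
4 discs opened.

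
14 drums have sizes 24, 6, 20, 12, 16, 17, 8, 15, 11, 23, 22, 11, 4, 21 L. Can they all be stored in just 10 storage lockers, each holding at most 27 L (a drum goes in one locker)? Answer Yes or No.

A valid assignment using 9 storage lockers:
  locker 1: 24 = 24
  locker 2: 23 + 4 = 27
  locker 3: 22 = 22
  locker 4: 21 + 6 = 27
  locker 5: 20 = 20
  locker 6: 17 + 8 = 25
  locker 7: 16 + 11 = 27
  locker 8: 15 + 12 = 27
  locker 9: 11 = 11
That uses only 9 ≤ 10, so 10 storage lockers are enough.

Yes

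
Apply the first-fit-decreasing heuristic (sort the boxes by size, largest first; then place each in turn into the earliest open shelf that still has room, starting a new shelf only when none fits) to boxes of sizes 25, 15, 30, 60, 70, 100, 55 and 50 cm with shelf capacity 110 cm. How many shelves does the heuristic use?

4

Sorted descending: 100, 70, 60, 55, 50, 30, 25, 15.
  100 → shelf 1 (new)  [load 100/110]
  70 → shelf 2 (new)  [load 70/110]
  60 → shelf 3 (new)  [load 60/110]
  55 → shelf 4 (new)  [load 55/110]
  50 → shelf 3  [load 110/110]
  30 → shelf 2  [load 100/110]
  25 → shelf 4  [load 80/110]
  15 → shelf 4  [load 95/110]
4 shelves opened.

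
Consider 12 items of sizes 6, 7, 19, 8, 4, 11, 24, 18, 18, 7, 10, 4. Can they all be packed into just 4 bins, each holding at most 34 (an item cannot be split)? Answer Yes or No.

No

Total = 136; ⌈136/34⌉ = 4.
The bound of 4 does not rule out 4, but exhaustive search shows no assignment into 4 bins of capacity 34 exists — the minimum is 5.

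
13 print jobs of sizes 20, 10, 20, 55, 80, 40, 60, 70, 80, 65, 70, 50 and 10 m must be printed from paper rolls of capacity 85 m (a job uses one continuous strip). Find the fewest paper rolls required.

9

Total = 80 + 80 + 70 + 70 + 65 + 60 + 55 + 50 + 40 + 20 + 20 + 10 + 10 = 630 m.
Lower bound: ⌈630/85⌉ = 8 paper rolls.
A packing using 9 paper rolls:
  roll 1: 80 = 80
  roll 2: 80 = 80
  roll 3: 70 + 10 = 80
  roll 4: 70 + 10 = 80
  roll 5: 65 + 20 = 85
  roll 6: 60 + 20 = 80
  roll 7: 55 = 55
  roll 8: 50 = 50
  roll 9: 40 = 40
No arrangement into 8 paper rolls stays within capacity, so 9 is optimal.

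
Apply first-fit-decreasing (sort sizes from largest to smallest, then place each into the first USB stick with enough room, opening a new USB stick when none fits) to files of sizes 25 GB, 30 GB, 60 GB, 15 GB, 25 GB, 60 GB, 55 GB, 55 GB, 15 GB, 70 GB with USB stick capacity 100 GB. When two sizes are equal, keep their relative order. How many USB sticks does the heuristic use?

Sorted descending: 70, 60, 60, 55, 55, 30, 25, 25, 15, 15.
  70 → USB stick 1 (new)  [load 70/100]
  60 → USB stick 2 (new)  [load 60/100]
  60 → USB stick 3 (new)  [load 60/100]
  55 → USB stick 4 (new)  [load 55/100]
  55 → USB stick 5 (new)  [load 55/100]
  30 → USB stick 1  [load 100/100]
  25 → USB stick 2  [load 85/100]
  25 → USB stick 3  [load 85/100]
  15 → USB stick 2  [load 100/100]
  15 → USB stick 3  [load 100/100]
5 USB sticks opened.

5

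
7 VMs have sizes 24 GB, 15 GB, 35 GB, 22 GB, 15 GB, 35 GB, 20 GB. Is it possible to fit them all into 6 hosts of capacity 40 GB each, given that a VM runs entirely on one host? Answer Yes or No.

A valid assignment using 5 hosts:
  host 1: 35 = 35
  host 2: 35 = 35
  host 3: 24 + 15 = 39
  host 4: 22 + 15 = 37
  host 5: 20 = 20
That uses only 5 ≤ 6, so 6 hosts are enough.

Yes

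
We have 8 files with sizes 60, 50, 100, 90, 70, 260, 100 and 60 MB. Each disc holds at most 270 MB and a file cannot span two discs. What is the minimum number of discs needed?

3

Total = 260 + 100 + 100 + 90 + 70 + 60 + 60 + 50 = 790 MB.
Lower bound: ⌈790/270⌉ = 3 discs.
A packing using 3 discs:
  disc 1: 260 = 260
  disc 2: 100 + 100 + 70 = 270
  disc 3: 90 + 60 + 60 + 50 = 260
This matches the lower bound, so 3 is optimal.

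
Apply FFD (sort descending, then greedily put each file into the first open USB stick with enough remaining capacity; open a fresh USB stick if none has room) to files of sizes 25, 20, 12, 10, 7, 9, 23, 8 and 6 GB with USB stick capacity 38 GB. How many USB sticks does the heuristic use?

Sorted descending: 25, 23, 20, 12, 10, 9, 8, 7, 6.
  25 → USB stick 1 (new)  [load 25/38]
  23 → USB stick 2 (new)  [load 23/38]
  20 → USB stick 3 (new)  [load 20/38]
  12 → USB stick 1  [load 37/38]
  10 → USB stick 2  [load 33/38]
  9 → USB stick 3  [load 29/38]
  8 → USB stick 3  [load 37/38]
  7 → USB stick 4 (new)  [load 7/38]
  6 → USB stick 4  [load 13/38]
4 USB sticks opened.

4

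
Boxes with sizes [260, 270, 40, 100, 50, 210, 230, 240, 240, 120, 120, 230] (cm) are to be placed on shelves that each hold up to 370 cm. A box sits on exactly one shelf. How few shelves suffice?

Total = 270 + 260 + 240 + 240 + 230 + 230 + 210 + 120 + 120 + 100 + 50 + 40 = 2110 cm.
Lower bound: ⌈2110/370⌉ = 6 shelves.
Also, 7 boxes each exceed 185 cm, and no two of those can share a shelf, so at least 7 shelves are needed.
A packing using 7 shelves:
  shelf 1: 270 + 100 = 370
  shelf 2: 260 + 50 + 40 = 350
  shelf 3: 240 + 120 = 360
  shelf 4: 240 + 120 = 360
  shelf 5: 230 = 230
  shelf 6: 230 = 230
  shelf 7: 210 = 210
This matches the lower bound, so 7 is optimal.

7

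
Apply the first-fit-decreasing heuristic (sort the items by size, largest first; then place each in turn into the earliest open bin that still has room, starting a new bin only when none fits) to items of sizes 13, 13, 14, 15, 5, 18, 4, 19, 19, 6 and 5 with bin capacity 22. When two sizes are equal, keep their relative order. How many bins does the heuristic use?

Sorted descending: 19, 19, 18, 15, 14, 13, 13, 6, 5, 5, 4.
  19 → bin 1 (new)  [load 19/22]
  19 → bin 2 (new)  [load 19/22]
  18 → bin 3 (new)  [load 18/22]
  15 → bin 4 (new)  [load 15/22]
  14 → bin 5 (new)  [load 14/22]
  13 → bin 6 (new)  [load 13/22]
  13 → bin 7 (new)  [load 13/22]
  6 → bin 4  [load 21/22]
  5 → bin 5  [load 19/22]
  5 → bin 6  [load 18/22]
  4 → bin 3  [load 22/22]
7 bins opened.

7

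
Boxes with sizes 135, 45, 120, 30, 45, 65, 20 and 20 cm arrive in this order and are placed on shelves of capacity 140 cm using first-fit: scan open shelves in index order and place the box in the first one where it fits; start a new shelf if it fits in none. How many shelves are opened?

4

  135 → shelf 1 (new)  [load 135/140]
  45 → shelf 2 (new)  [load 45/140]
  120 → shelf 3 (new)  [load 120/140]
  30 → shelf 2  [load 75/140]
  45 → shelf 2  [load 120/140]
  65 → shelf 4 (new)  [load 65/140]
  20 → shelf 2  [load 140/140]
  20 → shelf 3  [load 140/140]
4 shelves opened.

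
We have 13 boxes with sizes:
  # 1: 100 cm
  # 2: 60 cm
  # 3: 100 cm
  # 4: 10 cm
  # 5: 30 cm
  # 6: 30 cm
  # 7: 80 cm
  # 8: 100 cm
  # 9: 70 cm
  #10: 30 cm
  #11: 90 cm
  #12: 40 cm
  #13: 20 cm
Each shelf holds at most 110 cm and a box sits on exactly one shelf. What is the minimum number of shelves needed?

Total = 100 + 100 + 100 + 90 + 80 + 70 + 60 + 40 + 30 + 30 + 30 + 20 + 10 = 760 cm.
Lower bound: ⌈760/110⌉ = 7 shelves.
A packing using 8 shelves:
  shelf 1: 100 + 10 = 110
  shelf 2: 100 = 100
  shelf 3: 100 = 100
  shelf 4: 90 + 20 = 110
  shelf 5: 80 + 30 = 110
  shelf 6: 70 + 40 = 110
  shelf 7: 60 + 30 = 90
  shelf 8: 30 = 30
No arrangement into 7 shelves stays within capacity, so 8 is optimal.

8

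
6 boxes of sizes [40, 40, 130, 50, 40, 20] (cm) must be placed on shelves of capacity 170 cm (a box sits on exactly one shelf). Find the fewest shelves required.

2

Total = 130 + 50 + 40 + 40 + 40 + 20 = 320 cm.
Lower bound: ⌈320/170⌉ = 2 shelves.
A packing using 2 shelves:
  shelf 1: 130 + 40 = 170
  shelf 2: 50 + 40 + 40 + 20 = 150
This matches the lower bound, so 2 is optimal.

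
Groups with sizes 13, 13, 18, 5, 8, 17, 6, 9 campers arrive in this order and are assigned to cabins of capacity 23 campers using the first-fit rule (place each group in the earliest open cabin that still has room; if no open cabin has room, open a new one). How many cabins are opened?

  13 → cabin 1 (new)  [load 13/23]
  13 → cabin 2 (new)  [load 13/23]
  18 → cabin 3 (new)  [load 18/23]
  5 → cabin 1  [load 18/23]
  8 → cabin 2  [load 21/23]
  17 → cabin 4 (new)  [load 17/23]
  6 → cabin 4  [load 23/23]
  9 → cabin 5 (new)  [load 9/23]
5 cabins opened.

5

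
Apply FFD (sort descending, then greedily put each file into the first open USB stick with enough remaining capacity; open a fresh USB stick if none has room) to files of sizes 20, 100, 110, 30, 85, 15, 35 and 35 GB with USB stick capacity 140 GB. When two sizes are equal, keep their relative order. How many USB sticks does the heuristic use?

4

Sorted descending: 110, 100, 85, 35, 35, 30, 20, 15.
  110 → USB stick 1 (new)  [load 110/140]
  100 → USB stick 2 (new)  [load 100/140]
  85 → USB stick 3 (new)  [load 85/140]
  35 → USB stick 2  [load 135/140]
  35 → USB stick 3  [load 120/140]
  30 → USB stick 1  [load 140/140]
  20 → USB stick 3  [load 140/140]
  15 → USB stick 4 (new)  [load 15/140]
4 USB sticks opened.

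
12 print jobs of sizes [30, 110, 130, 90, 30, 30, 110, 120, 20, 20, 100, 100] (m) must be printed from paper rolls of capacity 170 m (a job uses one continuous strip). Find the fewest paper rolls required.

Total = 130 + 120 + 110 + 110 + 100 + 100 + 90 + 30 + 30 + 30 + 20 + 20 = 890 m.
Lower bound: ⌈890/170⌉ = 6 paper rolls.
Also, 7 print jobs each exceed 85 m, and no two of those can share a roll, so at least 7 paper rolls are needed.
A packing using 7 paper rolls:
  roll 1: 130 + 30 = 160
  roll 2: 120 + 30 + 20 = 170
  roll 3: 110 + 30 + 20 = 160
  roll 4: 110 = 110
  roll 5: 100 = 100
  roll 6: 100 = 100
  roll 7: 90 = 90
This matches the lower bound, so 7 is optimal.

7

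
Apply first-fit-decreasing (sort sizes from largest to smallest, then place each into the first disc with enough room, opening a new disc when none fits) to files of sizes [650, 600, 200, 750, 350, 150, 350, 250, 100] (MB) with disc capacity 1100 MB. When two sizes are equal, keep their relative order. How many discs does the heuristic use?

Sorted descending: 750, 650, 600, 350, 350, 250, 200, 150, 100.
  750 → disc 1 (new)  [load 750/1100]
  650 → disc 2 (new)  [load 650/1100]
  600 → disc 3 (new)  [load 600/1100]
  350 → disc 1  [load 1100/1100]
  350 → disc 2  [load 1000/1100]
  250 → disc 3  [load 850/1100]
  200 → disc 3  [load 1050/1100]
  150 → disc 4 (new)  [load 150/1100]
  100 → disc 2  [load 1100/1100]
4 discs opened.

4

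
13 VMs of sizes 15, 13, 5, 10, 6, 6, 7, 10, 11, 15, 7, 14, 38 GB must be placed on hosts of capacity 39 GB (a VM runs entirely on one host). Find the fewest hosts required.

Total = 38 + 15 + 15 + 14 + 13 + 11 + 10 + 10 + 7 + 7 + 6 + 6 + 5 = 157 GB.
Lower bound: ⌈157/39⌉ = 5 hosts.
A packing using 5 hosts:
  host 1: 38 = 38
  host 2: 15 + 15 + 7 = 37
  host 3: 14 + 13 + 11 = 38
  host 4: 10 + 10 + 7 + 6 + 6 = 39
  host 5: 5 = 5
This matches the lower bound, so 5 is optimal.

5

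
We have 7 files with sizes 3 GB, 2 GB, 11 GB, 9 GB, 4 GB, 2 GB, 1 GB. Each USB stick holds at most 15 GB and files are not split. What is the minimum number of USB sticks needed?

3

Total = 11 + 9 + 4 + 3 + 2 + 2 + 1 = 32 GB.
Lower bound: ⌈32/15⌉ = 3 USB sticks.
A packing using 3 USB sticks:
  USB stick 1: 11 + 4 = 15
  USB stick 2: 9 + 3 + 2 + 1 = 15
  USB stick 3: 2 = 2
This matches the lower bound, so 3 is optimal.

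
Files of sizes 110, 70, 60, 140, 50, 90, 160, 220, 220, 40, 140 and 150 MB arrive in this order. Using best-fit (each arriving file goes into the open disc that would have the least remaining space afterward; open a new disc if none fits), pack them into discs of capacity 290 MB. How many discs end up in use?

6

  110 → disc 1 (new)  [load 110/290]
  70 → disc 1  [load 180/290]
  60 → disc 1  [load 240/290]
  140 → disc 2 (new)  [load 140/290]
  50 → disc 1  [load 290/290]
  90 → disc 2  [load 230/290]
  160 → disc 3 (new)  [load 160/290]
  220 → disc 4 (new)  [load 220/290]
  220 → disc 5 (new)  [load 220/290]
  40 → disc 2  [load 270/290]
  140 → disc 6 (new)  [load 140/290]
  150 → disc 6  [load 290/290]
6 discs opened.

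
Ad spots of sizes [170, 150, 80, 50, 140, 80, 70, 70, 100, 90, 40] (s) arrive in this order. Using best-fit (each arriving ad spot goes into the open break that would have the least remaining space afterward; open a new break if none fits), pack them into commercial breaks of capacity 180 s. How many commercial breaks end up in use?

  170 → break 1 (new)  [load 170/180]
  150 → break 2 (new)  [load 150/180]
  80 → break 3 (new)  [load 80/180]
  50 → break 3  [load 130/180]
  140 → break 4 (new)  [load 140/180]
  80 → break 5 (new)  [load 80/180]
  70 → break 5  [load 150/180]
  70 → break 6 (new)  [load 70/180]
  100 → break 6  [load 170/180]
  90 → break 7 (new)  [load 90/180]
  40 → break 4  [load 180/180]
7 commercial breaks opened.

7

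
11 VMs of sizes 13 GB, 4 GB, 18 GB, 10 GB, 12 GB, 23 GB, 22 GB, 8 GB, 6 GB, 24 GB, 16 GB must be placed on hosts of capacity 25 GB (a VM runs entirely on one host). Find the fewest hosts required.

7

Total = 24 + 23 + 22 + 18 + 16 + 13 + 12 + 10 + 8 + 6 + 4 = 156 GB.
Lower bound: ⌈156/25⌉ = 7 hosts.
A packing using 7 hosts:
  host 1: 24 = 24
  host 2: 23 = 23
  host 3: 22 = 22
  host 4: 18 + 6 = 24
  host 5: 16 + 8 = 24
  host 6: 13 + 12 = 25
  host 7: 10 + 4 = 14
This matches the lower bound, so 7 is optimal.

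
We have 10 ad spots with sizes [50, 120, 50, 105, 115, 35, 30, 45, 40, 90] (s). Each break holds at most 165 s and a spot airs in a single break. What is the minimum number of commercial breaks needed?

Total = 120 + 115 + 105 + 90 + 50 + 50 + 45 + 40 + 35 + 30 = 680 s.
Lower bound: ⌈680/165⌉ = 5 commercial breaks.
A packing using 5 commercial breaks:
  break 1: 120 + 45 = 165
  break 2: 115 + 50 = 165
  break 3: 105 + 50 = 155
  break 4: 90 + 40 + 35 = 165
  break 5: 30 = 30
This matches the lower bound, so 5 is optimal.

5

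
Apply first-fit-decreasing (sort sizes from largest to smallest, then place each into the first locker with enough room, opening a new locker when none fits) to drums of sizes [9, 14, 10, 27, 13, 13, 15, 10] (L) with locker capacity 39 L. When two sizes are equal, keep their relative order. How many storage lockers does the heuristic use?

Sorted descending: 27, 15, 14, 13, 13, 10, 10, 9.
  27 → locker 1 (new)  [load 27/39]
  15 → locker 2 (new)  [load 15/39]
  14 → locker 2  [load 29/39]
  13 → locker 3 (new)  [load 13/39]
  13 → locker 3  [load 26/39]
  10 → locker 1  [load 37/39]
  10 → locker 2  [load 39/39]
  9 → locker 3  [load 35/39]
3 storage lockers opened.

3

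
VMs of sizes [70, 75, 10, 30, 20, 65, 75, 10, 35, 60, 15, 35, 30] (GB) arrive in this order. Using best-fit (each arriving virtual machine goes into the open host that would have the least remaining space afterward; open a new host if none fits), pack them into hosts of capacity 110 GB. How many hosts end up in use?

5

  70 → host 1 (new)  [load 70/110]
  75 → host 2 (new)  [load 75/110]
  10 → host 2  [load 85/110]
  30 → host 1  [load 100/110]
  20 → host 2  [load 105/110]
  65 → host 3 (new)  [load 65/110]
  75 → host 4 (new)  [load 75/110]
  10 → host 1  [load 110/110]
  35 → host 4  [load 110/110]
  60 → host 5 (new)  [load 60/110]
  15 → host 3  [load 80/110]
  35 → host 5  [load 95/110]
  30 → host 3  [load 110/110]
5 hosts opened.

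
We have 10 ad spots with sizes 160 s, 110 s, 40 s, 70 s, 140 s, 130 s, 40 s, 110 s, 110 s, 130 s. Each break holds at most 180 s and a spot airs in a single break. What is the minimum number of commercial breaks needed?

Total = 160 + 140 + 130 + 130 + 110 + 110 + 110 + 70 + 40 + 40 = 1040 s.
Lower bound: ⌈1040/180⌉ = 6 commercial breaks.
Also, 7 ad spots each exceed 90 s, and no two of those can share a break, so at least 7 commercial breaks are needed.
A packing using 7 commercial breaks:
  break 1: 160 = 160
  break 2: 140 + 40 = 180
  break 3: 130 + 40 = 170
  break 4: 130 = 130
  break 5: 110 + 70 = 180
  break 6: 110 = 110
  break 7: 110 = 110
This matches the lower bound, so 7 is optimal.

7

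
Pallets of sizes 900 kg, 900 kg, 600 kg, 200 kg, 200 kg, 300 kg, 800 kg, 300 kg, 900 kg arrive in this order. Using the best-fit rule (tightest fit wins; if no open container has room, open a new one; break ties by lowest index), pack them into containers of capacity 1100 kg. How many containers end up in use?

5

  900 → container 1 (new)  [load 900/1100]
  900 → container 2 (new)  [load 900/1100]
  600 → container 3 (new)  [load 600/1100]
  200 → container 1  [load 1100/1100]
  200 → container 2  [load 1100/1100]
  300 → container 3  [load 900/1100]
  800 → container 4 (new)  [load 800/1100]
  300 → container 4  [load 1100/1100]
  900 → container 5 (new)  [load 900/1100]
5 containers opened.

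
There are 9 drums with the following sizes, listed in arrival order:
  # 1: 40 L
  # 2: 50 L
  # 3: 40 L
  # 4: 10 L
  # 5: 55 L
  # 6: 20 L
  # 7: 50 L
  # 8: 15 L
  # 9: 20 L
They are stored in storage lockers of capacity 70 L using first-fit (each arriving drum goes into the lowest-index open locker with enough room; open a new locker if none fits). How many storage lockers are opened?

  40 → locker 1 (new)  [load 40/70]
  50 → locker 2 (new)  [load 50/70]
  40 → locker 3 (new)  [load 40/70]
  10 → locker 1  [load 50/70]
  55 → locker 4 (new)  [load 55/70]
  20 → locker 1  [load 70/70]
  50 → locker 5 (new)  [load 50/70]
  15 → locker 2  [load 65/70]
  20 → locker 3  [load 60/70]
5 storage lockers opened.

5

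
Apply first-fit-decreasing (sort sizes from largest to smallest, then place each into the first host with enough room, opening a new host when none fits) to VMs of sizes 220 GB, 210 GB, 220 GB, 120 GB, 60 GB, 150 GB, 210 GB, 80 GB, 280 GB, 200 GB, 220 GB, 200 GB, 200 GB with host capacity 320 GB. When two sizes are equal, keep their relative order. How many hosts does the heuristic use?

Sorted descending: 280, 220, 220, 220, 210, 210, 200, 200, 200, 150, 120, 80, 60.
  280 → host 1 (new)  [load 280/320]
  220 → host 2 (new)  [load 220/320]
  220 → host 3 (new)  [load 220/320]
  220 → host 4 (new)  [load 220/320]
  210 → host 5 (new)  [load 210/320]
  210 → host 6 (new)  [load 210/320]
  200 → host 7 (new)  [load 200/320]
  200 → host 8 (new)  [load 200/320]
  200 → host 9 (new)  [load 200/320]
  150 → host 10 (new)  [load 150/320]
  120 → host 7  [load 320/320]
  80 → host 2  [load 300/320]
  60 → host 3  [load 280/320]
10 hosts opened.

10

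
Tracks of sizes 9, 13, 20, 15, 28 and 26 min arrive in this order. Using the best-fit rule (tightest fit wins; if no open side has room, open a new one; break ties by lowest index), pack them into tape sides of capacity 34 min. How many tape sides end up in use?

  9 → side 1 (new)  [load 9/34]
  13 → side 1  [load 22/34]
  20 → side 2 (new)  [load 20/34]
  15 → side 3 (new)  [load 15/34]
  28 → side 4 (new)  [load 28/34]
  26 → side 5 (new)  [load 26/34]
5 tape sides opened.

5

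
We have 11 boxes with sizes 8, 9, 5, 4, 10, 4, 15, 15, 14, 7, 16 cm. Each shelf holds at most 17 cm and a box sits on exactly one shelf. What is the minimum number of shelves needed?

Total = 16 + 15 + 15 + 14 + 10 + 9 + 8 + 7 + 5 + 4 + 4 = 107 cm.
Lower bound: ⌈107/17⌉ = 7 shelves.
A packing using 7 shelves:
  shelf 1: 16 = 16
  shelf 2: 15 = 15
  shelf 3: 15 = 15
  shelf 4: 14 = 14
  shelf 5: 10 + 7 = 17
  shelf 6: 9 + 8 = 17
  shelf 7: 5 + 4 + 4 = 13
This matches the lower bound, so 7 is optimal.

7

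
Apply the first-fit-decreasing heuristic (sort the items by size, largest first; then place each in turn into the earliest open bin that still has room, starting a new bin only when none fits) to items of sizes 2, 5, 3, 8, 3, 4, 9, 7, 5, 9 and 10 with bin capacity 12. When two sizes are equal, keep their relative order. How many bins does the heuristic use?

6

Sorted descending: 10, 9, 9, 8, 7, 5, 5, 4, 3, 3, 2.
  10 → bin 1 (new)  [load 10/12]
  9 → bin 2 (new)  [load 9/12]
  9 → bin 3 (new)  [load 9/12]
  8 → bin 4 (new)  [load 8/12]
  7 → bin 5 (new)  [load 7/12]
  5 → bin 5  [load 12/12]
  5 → bin 6 (new)  [load 5/12]
  4 → bin 4  [load 12/12]
  3 → bin 2  [load 12/12]
  3 → bin 3  [load 12/12]
  2 → bin 1  [load 12/12]
6 bins opened.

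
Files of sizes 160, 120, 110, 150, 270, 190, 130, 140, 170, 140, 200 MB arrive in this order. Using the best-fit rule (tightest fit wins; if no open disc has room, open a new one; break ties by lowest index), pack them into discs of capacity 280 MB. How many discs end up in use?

8

  160 → disc 1 (new)  [load 160/280]
  120 → disc 1  [load 280/280]
  110 → disc 2 (new)  [load 110/280]
  150 → disc 2  [load 260/280]
  270 → disc 3 (new)  [load 270/280]
  190 → disc 4 (new)  [load 190/280]
  130 → disc 5 (new)  [load 130/280]
  140 → disc 5  [load 270/280]
  170 → disc 6 (new)  [load 170/280]
  140 → disc 7 (new)  [load 140/280]
  200 → disc 8 (new)  [load 200/280]
8 discs opened.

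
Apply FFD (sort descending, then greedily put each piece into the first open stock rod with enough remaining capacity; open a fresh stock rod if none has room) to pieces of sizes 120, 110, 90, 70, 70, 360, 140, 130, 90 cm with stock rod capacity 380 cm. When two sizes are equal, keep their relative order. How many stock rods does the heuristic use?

Sorted descending: 360, 140, 130, 120, 110, 90, 90, 70, 70.
  360 → stock rod 1 (new)  [load 360/380]
  140 → stock rod 2 (new)  [load 140/380]
  130 → stock rod 2  [load 270/380]
  120 → stock rod 3 (new)  [load 120/380]
  110 → stock rod 2  [load 380/380]
  90 → stock rod 3  [load 210/380]
  90 → stock rod 3  [load 300/380]
  70 → stock rod 3  [load 370/380]
  70 → stock rod 4 (new)  [load 70/380]
4 stock rods opened.

4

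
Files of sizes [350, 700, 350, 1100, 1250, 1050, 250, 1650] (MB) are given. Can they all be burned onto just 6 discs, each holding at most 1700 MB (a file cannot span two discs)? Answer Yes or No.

Yes

A valid assignment using 5 discs:
  disc 1: 1650 = 1650
  disc 2: 1250 + 350 = 1600
  disc 3: 1100 + 350 + 250 = 1700
  disc 4: 1050 = 1050
  disc 5: 700 = 700
That uses only 5 ≤ 6, so 6 discs are enough.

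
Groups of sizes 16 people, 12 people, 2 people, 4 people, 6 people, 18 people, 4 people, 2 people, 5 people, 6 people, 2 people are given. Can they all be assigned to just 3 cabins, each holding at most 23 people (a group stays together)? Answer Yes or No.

No

Total = 77 people; ⌈77/23⌉ = 4.
At least 4 cabins are required, but only 3 are allowed.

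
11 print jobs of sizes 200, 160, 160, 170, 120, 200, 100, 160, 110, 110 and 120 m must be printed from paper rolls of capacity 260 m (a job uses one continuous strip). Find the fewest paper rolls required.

8

Total = 200 + 200 + 170 + 160 + 160 + 160 + 120 + 120 + 110 + 110 + 100 = 1610 m.
Lower bound: ⌈1610/260⌉ = 7 paper rolls.
A packing using 8 paper rolls:
  roll 1: 200 = 200
  roll 2: 200 = 200
  roll 3: 170 = 170
  roll 4: 160 + 100 = 260
  roll 5: 160 = 160
  roll 6: 160 = 160
  roll 7: 120 + 120 = 240
  roll 8: 110 + 110 = 220
No arrangement into 7 paper rolls stays within capacity, so 8 is optimal.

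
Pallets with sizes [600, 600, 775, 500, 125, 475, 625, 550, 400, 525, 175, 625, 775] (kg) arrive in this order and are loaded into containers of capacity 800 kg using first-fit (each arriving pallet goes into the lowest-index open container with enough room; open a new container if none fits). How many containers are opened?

11

  600 → container 1 (new)  [load 600/800]
  600 → container 2 (new)  [load 600/800]
  775 → container 3 (new)  [load 775/800]
  500 → container 4 (new)  [load 500/800]
  125 → container 1  [load 725/800]
  475 → container 5 (new)  [load 475/800]
  625 → container 6 (new)  [load 625/800]
  550 → container 7 (new)  [load 550/800]
  400 → container 8 (new)  [load 400/800]
  525 → container 9 (new)  [load 525/800]
  175 → container 2  [load 775/800]
  625 → container 10 (new)  [load 625/800]
  775 → container 11 (new)  [load 775/800]
11 containers opened.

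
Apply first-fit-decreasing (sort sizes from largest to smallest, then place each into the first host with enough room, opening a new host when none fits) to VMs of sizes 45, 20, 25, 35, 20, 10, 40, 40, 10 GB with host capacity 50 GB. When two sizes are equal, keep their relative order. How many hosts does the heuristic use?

Sorted descending: 45, 40, 40, 35, 25, 20, 20, 10, 10.
  45 → host 1 (new)  [load 45/50]
  40 → host 2 (new)  [load 40/50]
  40 → host 3 (new)  [load 40/50]
  35 → host 4 (new)  [load 35/50]
  25 → host 5 (new)  [load 25/50]
  20 → host 5  [load 45/50]
  20 → host 6 (new)  [load 20/50]
  10 → host 2  [load 50/50]
  10 → host 3  [load 50/50]
6 hosts opened.

6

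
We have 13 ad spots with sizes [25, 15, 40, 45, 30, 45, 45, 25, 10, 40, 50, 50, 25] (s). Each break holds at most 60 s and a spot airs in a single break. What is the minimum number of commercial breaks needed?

9

Total = 50 + 50 + 45 + 45 + 45 + 40 + 40 + 30 + 25 + 25 + 25 + 15 + 10 = 445 s.
Lower bound: ⌈445/60⌉ = 8 commercial breaks.
A packing using 9 commercial breaks:
  break 1: 50 + 10 = 60
  break 2: 50 = 50
  break 3: 45 + 15 = 60
  break 4: 45 = 45
  break 5: 45 = 45
  break 6: 40 = 40
  break 7: 40 = 40
  break 8: 30 + 25 = 55
  break 9: 25 + 25 = 50
No arrangement into 8 commercial breaks stays within capacity, so 9 is optimal.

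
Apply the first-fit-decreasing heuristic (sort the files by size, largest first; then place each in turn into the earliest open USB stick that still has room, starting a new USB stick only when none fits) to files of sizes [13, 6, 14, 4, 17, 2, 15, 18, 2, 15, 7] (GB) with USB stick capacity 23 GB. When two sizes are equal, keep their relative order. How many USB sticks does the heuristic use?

6

Sorted descending: 18, 17, 15, 15, 14, 13, 7, 6, 4, 2, 2.
  18 → USB stick 1 (new)  [load 18/23]
  17 → USB stick 2 (new)  [load 17/23]
  15 → USB stick 3 (new)  [load 15/23]
  15 → USB stick 4 (new)  [load 15/23]
  14 → USB stick 5 (new)  [load 14/23]
  13 → USB stick 6 (new)  [load 13/23]
  7 → USB stick 3  [load 22/23]
  6 → USB stick 2  [load 23/23]
  4 → USB stick 1  [load 22/23]
  2 → USB stick 4  [load 17/23]
  2 → USB stick 4  [load 19/23]
6 USB sticks opened.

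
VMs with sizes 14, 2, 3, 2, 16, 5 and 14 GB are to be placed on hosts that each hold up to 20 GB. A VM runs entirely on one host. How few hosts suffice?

3

Total = 16 + 14 + 14 + 5 + 3 + 2 + 2 = 56 GB.
Lower bound: ⌈56/20⌉ = 3 hosts.
A packing using 3 hosts:
  host 1: 16 + 3 = 19
  host 2: 14 + 5 = 19
  host 3: 14 + 2 + 2 = 18
This matches the lower bound, so 3 is optimal.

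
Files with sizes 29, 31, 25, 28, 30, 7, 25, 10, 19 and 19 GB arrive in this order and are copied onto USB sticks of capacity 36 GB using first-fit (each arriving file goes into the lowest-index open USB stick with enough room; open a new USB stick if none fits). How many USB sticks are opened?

8

  29 → USB stick 1 (new)  [load 29/36]
  31 → USB stick 2 (new)  [load 31/36]
  25 → USB stick 3 (new)  [load 25/36]
  28 → USB stick 4 (new)  [load 28/36]
  30 → USB stick 5 (new)  [load 30/36]
  7 → USB stick 1  [load 36/36]
  25 → USB stick 6 (new)  [load 25/36]
  10 → USB stick 3  [load 35/36]
  19 → USB stick 7 (new)  [load 19/36]
  19 → USB stick 8 (new)  [load 19/36]
8 USB sticks opened.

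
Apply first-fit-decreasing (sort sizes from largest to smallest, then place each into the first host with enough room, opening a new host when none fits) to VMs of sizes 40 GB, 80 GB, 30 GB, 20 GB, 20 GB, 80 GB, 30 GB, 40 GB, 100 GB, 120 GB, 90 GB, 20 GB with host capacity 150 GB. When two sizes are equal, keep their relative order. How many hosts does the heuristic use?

Sorted descending: 120, 100, 90, 80, 80, 40, 40, 30, 30, 20, 20, 20.
  120 → host 1 (new)  [load 120/150]
  100 → host 2 (new)  [load 100/150]
  90 → host 3 (new)  [load 90/150]
  80 → host 4 (new)  [load 80/150]
  80 → host 5 (new)  [load 80/150]
  40 → host 2  [load 140/150]
  40 → host 3  [load 130/150]
  30 → host 1  [load 150/150]
  30 → host 4  [load 110/150]
  20 → host 3  [load 150/150]
  20 → host 4  [load 130/150]
  20 → host 4  [load 150/150]
5 hosts opened.

5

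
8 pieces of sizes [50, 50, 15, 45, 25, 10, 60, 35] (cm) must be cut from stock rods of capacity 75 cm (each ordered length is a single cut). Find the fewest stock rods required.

5

Total = 60 + 50 + 50 + 45 + 35 + 25 + 15 + 10 = 290 cm.
Lower bound: ⌈290/75⌉ = 4 stock rods.
A packing using 5 stock rods:
  stock rod 1: 60 + 15 = 75
  stock rod 2: 50 + 25 = 75
  stock rod 3: 50 + 10 = 60
  stock rod 4: 45 = 45
  stock rod 5: 35 = 35
No arrangement into 4 stock rods stays within capacity, so 5 is optimal.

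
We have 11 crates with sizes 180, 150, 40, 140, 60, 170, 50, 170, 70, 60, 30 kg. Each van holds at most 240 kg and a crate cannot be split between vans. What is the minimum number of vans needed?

Total = 180 + 170 + 170 + 150 + 140 + 70 + 60 + 60 + 50 + 40 + 30 = 1120 kg.
Lower bound: ⌈1120/240⌉ = 5 vans.
A packing using 5 vans:
  van 1: 180 + 60 = 240
  van 2: 170 + 70 = 240
  van 3: 170 + 60 = 230
  van 4: 150 + 50 + 40 = 240
  van 5: 140 + 30 = 170
This matches the lower bound, so 5 is optimal.

5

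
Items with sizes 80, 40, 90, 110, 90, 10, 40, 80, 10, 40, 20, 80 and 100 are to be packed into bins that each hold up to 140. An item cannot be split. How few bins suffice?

7

Total = 110 + 100 + 90 + 90 + 80 + 80 + 80 + 40 + 40 + 40 + 20 + 10 + 10 = 790.
Lower bound: ⌈790/140⌉ = 6 bins.
Also, 7 items each exceed 70, and no two of those can share a bin, so at least 7 bins are needed.
A packing using 7 bins:
  bin 1: 110 + 20 + 10 = 140
  bin 2: 100 + 40 = 140
  bin 3: 90 + 40 + 10 = 140
  bin 4: 90 + 40 = 130
  bin 5: 80 = 80
  bin 6: 80 = 80
  bin 7: 80 = 80
This matches the lower bound, so 7 is optimal.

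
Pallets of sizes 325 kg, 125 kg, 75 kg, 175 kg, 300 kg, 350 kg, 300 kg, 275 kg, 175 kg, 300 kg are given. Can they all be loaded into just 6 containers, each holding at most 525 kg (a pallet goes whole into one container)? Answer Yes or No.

Yes

A valid assignment using 6 containers:
  container 1: 350 + 175 = 525
  container 2: 325 + 175 = 500
  container 3: 300 + 125 + 75 = 500
  container 4: 300 = 300
  container 5: 300 = 300
  container 6: 275 = 275
Every load is within 525 kg, so 6 containers suffice.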